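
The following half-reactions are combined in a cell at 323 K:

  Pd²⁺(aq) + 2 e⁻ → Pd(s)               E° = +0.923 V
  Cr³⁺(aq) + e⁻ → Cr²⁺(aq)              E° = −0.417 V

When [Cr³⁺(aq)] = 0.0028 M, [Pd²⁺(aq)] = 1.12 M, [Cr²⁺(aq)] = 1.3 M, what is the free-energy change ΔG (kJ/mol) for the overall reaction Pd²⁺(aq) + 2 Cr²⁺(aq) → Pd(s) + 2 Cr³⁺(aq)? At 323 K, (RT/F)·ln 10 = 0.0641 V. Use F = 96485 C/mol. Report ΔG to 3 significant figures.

−292 kJ/mol

E°cell = +0.923 − (−0.417) = +1.340 V; the balanced reaction transfers n = 2 electrons.
The reaction quotient is [Cr³⁺(aq)]^2 / ([Pd²⁺(aq)]·[Cr²⁺(aq)]^2) = 4.14×10^−6; by Nernst, E = +1.340 − (0.0641/2)(−5.383) = +1.5125 V.
ΔG = −nFE = −(2)(96485)(+1.5125) J/mol = −292 kJ/mol.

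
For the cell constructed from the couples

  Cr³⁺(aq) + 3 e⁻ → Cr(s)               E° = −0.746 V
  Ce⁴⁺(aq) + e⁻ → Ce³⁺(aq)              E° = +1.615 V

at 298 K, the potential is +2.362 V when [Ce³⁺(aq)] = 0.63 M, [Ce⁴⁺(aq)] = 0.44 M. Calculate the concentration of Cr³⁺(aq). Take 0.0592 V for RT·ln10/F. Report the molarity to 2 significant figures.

Ce⁴⁺/Ce³⁺ is the cathode (higher E°); E°cell = +1.615 − (−0.746) = +2.361 V with n = 3.
From the Nernst equation, log Q = n(E° − E)/0.0592 = 3·(+2.361 − (+2.362))/0.0592 = −0.051.
Balancing electrons gives 3 Ce⁴⁺(aq) + Cr(s) → 3 Ce³⁺(aq) + Cr³⁺(aq); thus Q = ([Ce³⁺(aq)]^3·[Cr³⁺(aq)]) / [Ce⁴⁺(aq)]^3.
Solving for the unknown gives log [Cr³⁺(aq)] = −0.519, so [Cr³⁺(aq)] ≈ 0.30 M.

0.30 M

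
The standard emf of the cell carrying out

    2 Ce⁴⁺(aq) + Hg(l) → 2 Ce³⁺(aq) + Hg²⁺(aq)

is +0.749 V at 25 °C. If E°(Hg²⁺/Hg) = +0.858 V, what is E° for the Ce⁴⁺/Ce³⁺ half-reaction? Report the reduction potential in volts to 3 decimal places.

+1.607 V

In the reaction as written the Ce⁴⁺/Ce³⁺ couple is reduced (cathode) and Hg²⁺/Hg is oxidized (anode), so E°cell = E°(Ce⁴⁺/Ce³⁺) − E°(Hg²⁺/Hg).
E°(Ce⁴⁺/Ce³⁺) = E°cell + E°(anode) = +0.749 + (+0.858) = +1.607 V.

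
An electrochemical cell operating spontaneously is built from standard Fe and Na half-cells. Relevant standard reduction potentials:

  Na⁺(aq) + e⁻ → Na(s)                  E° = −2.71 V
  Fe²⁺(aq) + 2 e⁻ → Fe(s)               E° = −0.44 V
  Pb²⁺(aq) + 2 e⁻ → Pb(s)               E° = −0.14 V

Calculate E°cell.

Of the two couples in this cell, the one with the more positive reduction potential is reduced at the cathode: here that is Fe²⁺/Fe (−0.44 V); Na⁺/Na (−2.71 V) is the anode.
E°cell = E°(cathode) − E°(anode) = −0.44 − (−2.71) = +2.27 V.

+2.27 V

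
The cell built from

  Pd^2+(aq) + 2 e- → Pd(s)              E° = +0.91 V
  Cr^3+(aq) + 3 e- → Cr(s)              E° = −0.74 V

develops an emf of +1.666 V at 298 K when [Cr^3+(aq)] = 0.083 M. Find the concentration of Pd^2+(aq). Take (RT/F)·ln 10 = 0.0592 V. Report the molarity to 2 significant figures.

0.66 M

Pd²⁺/Pd is the cathode (higher E°); E°cell = +0.91 − (−0.74) = +1.65 V with n = 6.
Rearranging E = E° − (0.0592/n)·log Q gives log Q = 6(+1.65 − (+1.666))/0.0592 = −1.622.
The balanced reaction is 3 Pd^2+(aq) + 2 Cr(s) → 3 Pd(s) + 2 Cr^3+(aq), so Q = [Cr^3+(aq)]^2 / [Pd^2+(aq)]^3.
Isolating [Pd^2+(aq)] in Q = 10^{−1.622} yields log [Pd^2+(aq)] = −0.180, i.e. 0.66 M.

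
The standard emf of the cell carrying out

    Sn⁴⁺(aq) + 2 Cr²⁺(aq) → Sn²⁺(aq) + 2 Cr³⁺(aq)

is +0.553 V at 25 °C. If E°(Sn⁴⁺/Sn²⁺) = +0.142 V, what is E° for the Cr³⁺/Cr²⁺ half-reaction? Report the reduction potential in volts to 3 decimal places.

−0.411 V

In the reaction as written the Sn⁴⁺/Sn²⁺ couple is reduced (cathode) and Cr³⁺/Cr²⁺ is oxidized (anode), so E°cell = E°(Sn⁴⁺/Sn²⁺) − E°(Cr³⁺/Cr²⁺).
E°(Cr³⁺/Cr²⁺) = E°(cathode) − E°cell = +0.142 − (+0.553) = −0.411 V.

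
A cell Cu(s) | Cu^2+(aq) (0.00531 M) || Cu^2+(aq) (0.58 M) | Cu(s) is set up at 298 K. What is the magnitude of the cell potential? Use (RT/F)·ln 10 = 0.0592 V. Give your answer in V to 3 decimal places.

0.060 V

For a concentration cell E°cell = 0, since both electrodes use the same couple.
The compartment with the higher Cu^2+(aq) concentration (0.58 M) acts as the cathode; ions are reduced there and produced at the dilute (0.00531 M) anode.
With n = 2, Ecell = −(0.0592/2)·log([dilute]/[conc]) = −(0.0592/2)·log(0.00531/0.58) = +0.060 V.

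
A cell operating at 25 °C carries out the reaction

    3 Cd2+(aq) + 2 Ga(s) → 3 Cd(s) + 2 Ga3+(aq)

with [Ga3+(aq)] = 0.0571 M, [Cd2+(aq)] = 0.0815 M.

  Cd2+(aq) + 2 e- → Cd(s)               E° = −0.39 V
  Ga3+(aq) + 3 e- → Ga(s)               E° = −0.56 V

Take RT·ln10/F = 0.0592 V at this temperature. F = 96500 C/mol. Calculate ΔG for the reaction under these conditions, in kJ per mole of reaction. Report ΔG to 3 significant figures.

−94.0 kJ/mol

With Cd²⁺/Cd reduced at the cathode, E°cell = −0.39 − (−0.56) = +0.17 V and n = 6.
The reaction quotient is [Ga3+(aq)]^2 / [Cd2+(aq)]^3 = 6.02; by Nernst, E = +0.17 − (0.0592/6)(0.780) = +0.1623 V.
Finally ΔG = −nFE = −(6)(96500 C/mol)(+0.1623 V) = −94.0 kJ/mol.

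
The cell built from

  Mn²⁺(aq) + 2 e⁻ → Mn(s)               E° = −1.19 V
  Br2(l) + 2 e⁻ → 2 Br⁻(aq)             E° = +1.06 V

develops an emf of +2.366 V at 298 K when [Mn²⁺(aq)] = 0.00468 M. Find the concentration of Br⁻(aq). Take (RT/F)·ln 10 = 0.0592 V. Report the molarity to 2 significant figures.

Br₂/Br⁻ is the cathode (higher E°); E°cell = +1.06 − (−1.19) = +2.25 V with n = 2.
From the Nernst equation, log Q = n(E° − E)/0.0592 = 2·(+2.25 − (+2.366))/0.0592 = −3.919.
Balancing electrons gives Br2(l) + Mn(s) → 2 Br⁻(aq) + Mn²⁺(aq); thus Q = [Br⁻(aq)]^2·[Mn²⁺(aq)].
Solving for the unknown gives log [Br⁻(aq)] = −0.795, so [Br⁻(aq)] ≈ 0.16 M.

0.16 M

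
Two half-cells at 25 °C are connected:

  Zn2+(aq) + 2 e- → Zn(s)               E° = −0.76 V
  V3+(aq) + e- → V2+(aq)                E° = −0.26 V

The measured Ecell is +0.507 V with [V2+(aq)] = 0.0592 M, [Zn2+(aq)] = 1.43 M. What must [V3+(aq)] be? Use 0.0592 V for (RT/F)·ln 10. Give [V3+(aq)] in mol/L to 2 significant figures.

0.093 M

V³⁺/V²⁺ is the cathode (higher E°); E°cell = −0.26 − (−0.76) = +0.50 V with n = 2.
From the Nernst equation, log Q = n(E° − E)/0.0592 = 2·(+0.50 − (+0.507))/0.0592 = −0.236.
For 2 V3+(aq) + Zn(s) → 2 V2+(aq) + Zn2+(aq), the reaction quotient is Q = ([V2+(aq)]^2·[Zn2+(aq)]) / [V3+(aq)]^2.
Substituting the known concentrations and solving, log [V3+(aq)] = −1.032 and [V3+(aq)] = 0.093 M.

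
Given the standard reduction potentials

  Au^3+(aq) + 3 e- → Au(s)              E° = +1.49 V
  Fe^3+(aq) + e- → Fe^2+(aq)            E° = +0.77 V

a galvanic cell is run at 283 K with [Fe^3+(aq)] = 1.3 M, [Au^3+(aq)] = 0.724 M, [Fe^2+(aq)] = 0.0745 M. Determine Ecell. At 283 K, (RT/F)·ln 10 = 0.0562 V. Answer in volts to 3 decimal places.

+0.648 V

The Au³⁺/Au couple has the more positive E°, so it is the cathode; Fe³⁺/Fe²⁺ is the anode.
The standard potential is +1.49 − (+0.77) = +0.72 V and the balanced reaction transfers n = 3 electrons.
The balanced reaction is Au^3+(aq) + 3 Fe^2+(aq) → Au(s) + 3 Fe^3+(aq), so Q = [Fe^3+(aq)]^3 / ([Au^3+(aq)]·[Fe^2+(aq)]^3) = 7.34×10^3 and log Q = 3.866.
Applying E = E° − (RT ln10/nF)·log Q gives +0.72 − (0.0562/3)(3.866) = +0.648 V.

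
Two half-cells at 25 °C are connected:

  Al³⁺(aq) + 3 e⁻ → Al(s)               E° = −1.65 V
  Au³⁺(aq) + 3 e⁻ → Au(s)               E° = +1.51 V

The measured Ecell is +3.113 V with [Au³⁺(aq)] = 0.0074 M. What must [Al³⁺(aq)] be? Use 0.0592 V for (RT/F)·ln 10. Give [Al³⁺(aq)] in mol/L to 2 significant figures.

1.8 M

Au³⁺/Au is the cathode (higher E°); E°cell = +1.51 − (−1.65) = +3.16 V with n = 3.
Since E = E° − (0.0592/n)·log Q, log Q = n(E° − E)/0.0592 = 2.382.
For Au³⁺(aq) + Al(s) → Au(s) + Al³⁺(aq), the reaction quotient is Q = [Al³⁺(aq)] / [Au³⁺(aq)].
Isolating [Al³⁺(aq)] in Q = 10^{2.382} yields log [Al³⁺(aq)] = 0.251, i.e. 1.8 M.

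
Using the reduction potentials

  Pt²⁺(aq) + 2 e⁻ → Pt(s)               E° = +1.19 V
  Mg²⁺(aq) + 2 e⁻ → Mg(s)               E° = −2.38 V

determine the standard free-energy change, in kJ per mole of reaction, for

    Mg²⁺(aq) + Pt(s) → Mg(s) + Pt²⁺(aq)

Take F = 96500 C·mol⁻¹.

In the reaction as written Mg²⁺(aq) is reduced, so the Mg²⁺/Mg couple is the cathode and Pt²⁺/Pt is the anode.
E°cell = −2.38 − (+1.19) = −3.57 V; balancing electrons gives n = 2.
ΔG° = −nFE°cell = −(2)(96500)(−3.57) J/mol = +689 kJ/mol.

+689 kJ/mol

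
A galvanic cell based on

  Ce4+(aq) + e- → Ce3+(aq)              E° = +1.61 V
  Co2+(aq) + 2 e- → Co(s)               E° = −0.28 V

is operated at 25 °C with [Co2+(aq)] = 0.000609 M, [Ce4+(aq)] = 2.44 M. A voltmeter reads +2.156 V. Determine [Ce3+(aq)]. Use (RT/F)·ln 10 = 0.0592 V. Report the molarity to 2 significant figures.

0.0032 M

The Ce⁴⁺/Ce³⁺ couple has the larger reduction potential, so it is the cathode: E°cell = +1.61 − (−0.28) = +1.89 V and n = 2.
Since E = E° − (0.0592/n)·log Q, log Q = n(E° − E)/0.0592 = −8.986.
Balancing electrons gives 2 Ce4+(aq) + Co(s) → 2 Ce3+(aq) + Co2+(aq); thus Q = ([Ce3+(aq)]^2·[Co2+(aq)]) / [Ce4+(aq)]^2.
Isolating [Ce3+(aq)] in Q = 10^{−8.986} yields log [Ce3+(aq)] = −2.498, i.e. 0.0032 M.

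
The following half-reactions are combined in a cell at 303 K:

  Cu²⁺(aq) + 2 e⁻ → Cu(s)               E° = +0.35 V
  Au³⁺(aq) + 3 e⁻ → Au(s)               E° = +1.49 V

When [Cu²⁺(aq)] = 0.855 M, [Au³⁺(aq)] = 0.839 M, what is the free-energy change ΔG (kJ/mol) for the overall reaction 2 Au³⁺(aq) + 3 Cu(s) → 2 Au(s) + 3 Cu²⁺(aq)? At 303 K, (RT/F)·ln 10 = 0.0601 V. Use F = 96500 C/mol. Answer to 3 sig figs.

The standard cell potential is +1.49 − (+0.35) = +1.14 V, with n = 6 electrons in the balanced equation.
Here Q = [Cu²⁺(aq)]^3 / [Au³⁺(aq)]^2 = 0.888 (log Q = −0.052), giving E = +1.14 − (0.0601/6)·(−0.052) = +1.1405 V.
Finally ΔG = −nFE = −(6)(96500 C/mol)(+1.1405 V) = −660 kJ/mol.

−660 kJ/mol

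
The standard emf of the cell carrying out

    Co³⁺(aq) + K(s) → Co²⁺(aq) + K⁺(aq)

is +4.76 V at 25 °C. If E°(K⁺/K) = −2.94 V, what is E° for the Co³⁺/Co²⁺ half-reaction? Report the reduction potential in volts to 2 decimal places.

In the reaction as written the Co³⁺/Co²⁺ couple is reduced (cathode) and K⁺/K is oxidized (anode), so E°cell = E°(Co³⁺/Co²⁺) − E°(K⁺/K).
E°(Co³⁺/Co²⁺) = E°cell + E°(anode) = +4.76 + (−2.94) = +1.82 V.

+1.82 V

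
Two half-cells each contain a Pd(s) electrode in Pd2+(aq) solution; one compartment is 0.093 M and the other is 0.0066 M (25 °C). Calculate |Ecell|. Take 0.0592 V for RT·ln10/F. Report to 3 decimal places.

For a concentration cell E°cell = 0, since both electrodes use the same couple.
The compartment with the higher Pd2+(aq) concentration (0.093 M) acts as the cathode; ions are reduced there and produced at the dilute (0.0066 M) anode.
With n = 2, Ecell = −(0.0592/2)·log([dilute]/[conc]) = −(0.0592/2)·log(0.0066/0.093) = +0.034 V.

0.034 V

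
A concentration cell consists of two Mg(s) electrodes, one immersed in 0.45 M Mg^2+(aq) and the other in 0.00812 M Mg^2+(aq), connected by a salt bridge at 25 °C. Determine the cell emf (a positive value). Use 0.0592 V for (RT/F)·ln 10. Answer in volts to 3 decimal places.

For a concentration cell E°cell = 0, since both electrodes use the same couple.
The compartment with the higher Mg^2+(aq) concentration (0.45 M) acts as the cathode; ions are reduced there and produced at the dilute (0.00812 M) anode.
With n = 2, Ecell = −(0.0592/2)·log([dilute]/[conc]) = −(0.0592/2)·log(0.00812/0.45) = +0.052 V.

0.052 V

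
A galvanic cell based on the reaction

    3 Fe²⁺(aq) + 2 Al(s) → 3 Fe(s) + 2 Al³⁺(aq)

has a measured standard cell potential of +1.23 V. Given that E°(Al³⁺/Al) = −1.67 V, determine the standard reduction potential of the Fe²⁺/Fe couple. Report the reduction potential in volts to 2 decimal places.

In the reaction as written the Fe²⁺/Fe couple is reduced (cathode) and Al³⁺/Al is oxidized (anode), so E°cell = E°(Fe²⁺/Fe) − E°(Al³⁺/Al).
E°(Fe²⁺/Fe) = E°cell + E°(anode) = +1.23 + (−1.67) = −0.44 V.

−0.44 V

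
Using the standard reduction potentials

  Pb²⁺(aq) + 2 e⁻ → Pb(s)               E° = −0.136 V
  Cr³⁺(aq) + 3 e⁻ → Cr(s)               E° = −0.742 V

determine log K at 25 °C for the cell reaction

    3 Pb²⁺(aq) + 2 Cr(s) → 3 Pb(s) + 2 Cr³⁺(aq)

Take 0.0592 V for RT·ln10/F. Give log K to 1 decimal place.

The Pb²⁺/Pb couple is reduced (cathode); E°cell = −0.136 − (−0.742) = +0.606 V with n = 6.
At equilibrium E = 0, so log K = nE°cell / 0.0592 = (6)(+0.606) / 0.0592 = 61.4.

log K = 61.4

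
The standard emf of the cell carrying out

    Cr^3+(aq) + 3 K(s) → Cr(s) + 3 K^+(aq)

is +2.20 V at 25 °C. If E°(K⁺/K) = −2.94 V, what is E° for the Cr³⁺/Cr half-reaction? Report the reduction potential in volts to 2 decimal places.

−0.74 V

In the reaction as written the Cr³⁺/Cr couple is reduced (cathode) and K⁺/K is oxidized (anode), so E°cell = E°(Cr³⁺/Cr) − E°(K⁺/K).
E°(Cr³⁺/Cr) = E°cell + E°(anode) = +2.20 + (−2.94) = −0.74 V.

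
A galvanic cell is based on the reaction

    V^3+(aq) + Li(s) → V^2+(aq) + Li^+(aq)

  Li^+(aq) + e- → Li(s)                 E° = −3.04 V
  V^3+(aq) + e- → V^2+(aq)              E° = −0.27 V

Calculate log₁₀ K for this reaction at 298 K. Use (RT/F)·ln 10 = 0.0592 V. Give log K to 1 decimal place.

The V³⁺/V²⁺ couple is reduced (cathode); E°cell = −0.27 − (−3.04) = +2.77 V with n = 1.
At equilibrium E = 0, so log K = nE°cell / 0.0592 = (1)(+2.77) / 0.0592 = 46.8.

log K = 46.8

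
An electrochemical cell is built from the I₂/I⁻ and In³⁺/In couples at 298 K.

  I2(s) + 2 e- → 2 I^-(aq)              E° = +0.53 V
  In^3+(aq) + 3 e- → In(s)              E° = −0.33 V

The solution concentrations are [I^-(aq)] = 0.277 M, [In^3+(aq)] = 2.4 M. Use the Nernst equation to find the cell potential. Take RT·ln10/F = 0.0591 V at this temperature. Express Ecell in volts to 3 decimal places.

Since E°(I₂/I⁻) > E°(In³⁺/In), I₂/I⁻ serves as the cathode.
The standard potential is +0.53 − (−0.33) = +0.86 V and the balanced reaction transfers n = 6 electrons.
The balanced reaction is 3 I2(s) + 2 In(s) → 6 I^-(aq) + 2 In^3+(aq), so Q = [I^-(aq)]^6·[In^3+(aq)]^2 = 0.0026 and log Q = −2.585.
E = E° − (0.0591/n)·log Q = +0.86 − (0.0591/6)(−2.585) = +0.885 V.

+0.885 V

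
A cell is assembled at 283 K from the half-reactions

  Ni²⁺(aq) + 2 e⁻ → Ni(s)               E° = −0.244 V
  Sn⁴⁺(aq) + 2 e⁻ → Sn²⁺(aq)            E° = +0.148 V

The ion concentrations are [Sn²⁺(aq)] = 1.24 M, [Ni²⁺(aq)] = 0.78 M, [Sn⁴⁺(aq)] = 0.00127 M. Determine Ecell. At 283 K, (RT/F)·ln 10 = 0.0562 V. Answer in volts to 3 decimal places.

+0.311 V

Sn⁴⁺/Sn²⁺ is reduced (cathode, E° = +0.148 V) and Ni²⁺/Ni is oxidized (anode).
The standard potential is +0.148 − (−0.244) = +0.392 V and the balanced reaction transfers n = 2 electrons.
For the overall reaction Sn⁴⁺(aq) + Ni(s) → Sn²⁺(aq) + Ni²⁺(aq), Q = ([Sn²⁺(aq)]·[Ni²⁺(aq)]) / [Sn⁴⁺(aq)] = 762, giving log Q = 2.882.
By the Nernst equation, E = +0.392 − (0.0562/2)·(2.882) = +0.311 V.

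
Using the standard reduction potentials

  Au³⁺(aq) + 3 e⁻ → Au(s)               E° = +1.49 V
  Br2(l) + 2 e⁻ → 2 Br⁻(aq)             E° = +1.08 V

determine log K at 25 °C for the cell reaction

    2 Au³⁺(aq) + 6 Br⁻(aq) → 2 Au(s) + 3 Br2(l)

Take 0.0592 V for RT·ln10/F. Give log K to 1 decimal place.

The Au³⁺/Au couple is reduced (cathode); E°cell = +1.49 − (+1.08) = +0.41 V with n = 6.
At equilibrium E = 0, so log K = nE°cell / 0.0592 = (6)(+0.41) / 0.0592 = 41.6.

log K = 41.6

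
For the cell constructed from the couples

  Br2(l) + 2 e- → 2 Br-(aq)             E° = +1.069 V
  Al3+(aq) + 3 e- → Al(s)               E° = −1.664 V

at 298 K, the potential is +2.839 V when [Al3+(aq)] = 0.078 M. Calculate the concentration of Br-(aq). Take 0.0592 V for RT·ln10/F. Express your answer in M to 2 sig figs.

The Br₂/Br⁻ couple has the larger reduction potential, so it is the cathode: E°cell = +1.069 − (−1.664) = +2.733 V and n = 6.
From the Nernst equation, log Q = n(E° − E)/0.0592 = 6·(+2.733 − (+2.839))/0.0592 = −10.743.
Balancing electrons gives 3 Br2(l) + 2 Al(s) → 6 Br-(aq) + 2 Al3+(aq); thus Q = [Br-(aq)]^6·[Al3+(aq)]^2.
Solving for the unknown gives log [Br-(aq)] = −1.421, so [Br-(aq)] ≈ 0.038 M.

0.038 M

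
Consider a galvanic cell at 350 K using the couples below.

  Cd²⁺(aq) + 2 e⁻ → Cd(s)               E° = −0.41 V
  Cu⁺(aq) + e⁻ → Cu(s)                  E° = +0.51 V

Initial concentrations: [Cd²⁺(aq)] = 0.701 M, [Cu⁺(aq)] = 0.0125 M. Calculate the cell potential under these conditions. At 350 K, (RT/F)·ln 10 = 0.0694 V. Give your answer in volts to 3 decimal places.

+0.793 V

The Cu⁺/Cu couple has the more positive E°, so it is the cathode; Cd²⁺/Cd is the anode.
E°cell = E°cat − E°an = +0.51 − (−0.41) = +0.92 V; n = 2.
For the overall reaction 2 Cu⁺(aq) + Cd(s) → 2 Cu(s) + Cd²⁺(aq), Q = [Cd²⁺(aq)] / [Cu⁺(aq)]^2 = 4.49×10^3, giving log Q = 3.652.
Applying E = E° − (RT ln10/nF)·log Q gives +0.92 − (0.0694/2)(3.652) = +0.793 V.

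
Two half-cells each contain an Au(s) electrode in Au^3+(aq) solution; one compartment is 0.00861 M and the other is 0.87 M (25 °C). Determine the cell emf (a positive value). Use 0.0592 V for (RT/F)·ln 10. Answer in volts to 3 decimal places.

For a concentration cell E°cell = 0, since both electrodes use the same couple.
The compartment with the higher Au^3+(aq) concentration (0.87 M) acts as the cathode; ions are reduced there and produced at the dilute (0.00861 M) anode.
With n = 3, Ecell = −(0.0592/3)·log([dilute]/[conc]) = −(0.0592/3)·log(0.00861/0.87) = +0.040 V.

0.040 V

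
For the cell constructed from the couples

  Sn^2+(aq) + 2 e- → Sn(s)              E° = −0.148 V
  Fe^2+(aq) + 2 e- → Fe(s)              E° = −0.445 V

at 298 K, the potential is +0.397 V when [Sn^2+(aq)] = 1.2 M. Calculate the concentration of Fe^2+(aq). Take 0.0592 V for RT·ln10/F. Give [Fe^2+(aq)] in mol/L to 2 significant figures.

0.00050 M

The Sn²⁺/Sn couple has the larger reduction potential, so it is the cathode: E°cell = −0.148 − (−0.445) = +0.297 V and n = 2.
Since E = E° − (0.0592/n)·log Q, log Q = n(E° − E)/0.0592 = −3.378.
For Sn^2+(aq) + Fe(s) → Sn(s) + Fe^2+(aq), the reaction quotient is Q = [Fe^2+(aq)] / [Sn^2+(aq)].
Isolating [Fe^2+(aq)] in Q = 10^{−3.378} yields log [Fe^2+(aq)] = −3.299, i.e. 0.00050 M.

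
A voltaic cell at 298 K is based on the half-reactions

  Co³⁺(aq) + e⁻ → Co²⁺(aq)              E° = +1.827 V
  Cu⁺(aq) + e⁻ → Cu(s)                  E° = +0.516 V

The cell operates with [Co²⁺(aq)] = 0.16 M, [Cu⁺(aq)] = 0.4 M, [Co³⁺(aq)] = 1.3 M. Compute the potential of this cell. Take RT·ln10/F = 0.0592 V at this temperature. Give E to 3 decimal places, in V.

The Co³⁺/Co²⁺ couple has the more positive E°, so it is the cathode; Cu⁺/Cu is the anode.
The standard potential is +1.827 − (+0.516) = +1.311 V and the balanced reaction transfers n = 1 electron.
For the overall reaction Co³⁺(aq) + Cu(s) → Co²⁺(aq) + Cu⁺(aq), Q = ([Co²⁺(aq)]·[Cu⁺(aq)]) / [Co³⁺(aq)] = 0.0492, giving log Q = −1.308.
Applying E = E° − (RT ln10/nF)·log Q gives +1.311 − (0.0592/1)(−1.308) = +1.388 V.

+1.388 V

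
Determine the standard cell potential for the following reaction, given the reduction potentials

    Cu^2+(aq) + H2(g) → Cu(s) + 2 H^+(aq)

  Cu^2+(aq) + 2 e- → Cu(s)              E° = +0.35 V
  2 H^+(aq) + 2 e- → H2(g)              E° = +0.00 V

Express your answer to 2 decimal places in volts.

+0.35 V

In the reaction as written, Cu^2+(aq) is reduced (cathode) and H^+(aq) is produced by oxidation at the anode.
E°cell = E°(cathode) − E°(anode) = +0.35 − (+0.00) = +0.35 V.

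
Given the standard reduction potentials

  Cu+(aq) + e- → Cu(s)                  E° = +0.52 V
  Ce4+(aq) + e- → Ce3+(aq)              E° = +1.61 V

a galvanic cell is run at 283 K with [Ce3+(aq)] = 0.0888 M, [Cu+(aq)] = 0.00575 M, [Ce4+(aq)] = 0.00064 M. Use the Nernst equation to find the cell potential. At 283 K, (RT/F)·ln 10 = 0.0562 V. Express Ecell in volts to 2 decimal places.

Since E°(Ce⁴⁺/Ce³⁺) > E°(Cu⁺/Cu), Ce⁴⁺/Ce³⁺ serves as the cathode.
The standard potential is +1.61 − (+0.52) = +1.09 V and the balanced reaction transfers n = 1 electron.
Balancing gives Ce4+(aq) + Cu(s) → Ce3+(aq) + Cu+(aq); hence Q = ([Ce3+(aq)]·[Cu+(aq)]) / [Ce4+(aq)] = 0.798 (log Q = −0.098).
By the Nernst equation, E = +1.09 − (0.0562/1)·(−0.098) = +1.10 V.

+1.10 V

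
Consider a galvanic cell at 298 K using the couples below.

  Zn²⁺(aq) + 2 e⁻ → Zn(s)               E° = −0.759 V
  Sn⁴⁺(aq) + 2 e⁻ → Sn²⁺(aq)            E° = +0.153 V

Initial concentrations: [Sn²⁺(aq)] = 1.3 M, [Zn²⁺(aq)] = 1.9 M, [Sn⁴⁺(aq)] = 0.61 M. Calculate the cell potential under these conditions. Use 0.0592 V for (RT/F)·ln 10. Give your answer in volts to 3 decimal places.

Since E°(Sn⁴⁺/Sn²⁺) > E°(Zn²⁺/Zn), Sn⁴⁺/Sn²⁺ serves as the cathode.
The standard potential is +0.153 − (−0.759) = +0.912 V and the balanced reaction transfers n = 2 electrons.
For the overall reaction Sn⁴⁺(aq) + Zn(s) → Sn²⁺(aq) + Zn²⁺(aq), Q = ([Sn²⁺(aq)]·[Zn²⁺(aq)]) / [Sn⁴⁺(aq)] = 4.05, giving log Q = 0.607.
Applying E = E° − (RT ln10/nF)·log Q gives +0.912 − (0.0592/2)(0.607) = +0.894 V.

+0.894 V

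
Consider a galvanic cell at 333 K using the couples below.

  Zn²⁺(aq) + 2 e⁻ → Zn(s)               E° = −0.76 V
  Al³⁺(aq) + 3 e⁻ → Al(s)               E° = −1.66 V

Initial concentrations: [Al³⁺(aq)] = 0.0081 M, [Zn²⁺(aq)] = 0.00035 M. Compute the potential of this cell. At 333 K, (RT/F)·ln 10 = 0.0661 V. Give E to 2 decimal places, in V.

+0.83 V

Since E°(Zn²⁺/Zn) > E°(Al³⁺/Al), Zn²⁺/Zn serves as the cathode.
E°cell = E°cat − E°an = −0.76 − (−1.66) = +0.90 V; n = 6.
For the overall reaction 3 Zn²⁺(aq) + 2 Al(s) → 3 Zn(s) + 2 Al³⁺(aq), Q = [Al³⁺(aq)]^2 / [Zn²⁺(aq)]^3 = 1.53×10^6, giving log Q = 6.185.
Applying E = E° − (RT ln10/nF)·log Q gives +0.90 − (0.0661/6)(6.185) = +0.83 V.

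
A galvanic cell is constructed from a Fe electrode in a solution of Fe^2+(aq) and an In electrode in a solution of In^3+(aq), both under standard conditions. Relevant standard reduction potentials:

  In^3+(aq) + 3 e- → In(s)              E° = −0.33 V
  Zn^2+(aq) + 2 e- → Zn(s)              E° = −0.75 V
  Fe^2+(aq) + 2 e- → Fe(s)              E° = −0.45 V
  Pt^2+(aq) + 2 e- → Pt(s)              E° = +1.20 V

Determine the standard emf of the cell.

Of the two couples in this cell, the one with the more positive reduction potential is reduced at the cathode: here that is In³⁺/In (−0.33 V); Fe²⁺/Fe (−0.45 V) is the anode.
E°cell = E°(cathode) − E°(anode) = −0.33 − (−0.45) = +0.12 V.

+0.12 V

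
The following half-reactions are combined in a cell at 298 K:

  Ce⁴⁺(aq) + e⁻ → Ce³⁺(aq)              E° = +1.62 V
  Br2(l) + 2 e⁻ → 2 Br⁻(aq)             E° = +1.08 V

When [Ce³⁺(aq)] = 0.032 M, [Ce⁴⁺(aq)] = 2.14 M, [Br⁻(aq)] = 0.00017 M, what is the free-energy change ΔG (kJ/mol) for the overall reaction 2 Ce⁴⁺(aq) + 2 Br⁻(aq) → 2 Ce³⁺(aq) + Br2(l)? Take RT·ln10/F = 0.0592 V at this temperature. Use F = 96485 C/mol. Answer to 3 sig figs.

−82.0 kJ/mol

The standard cell potential is +1.62 − (+1.08) = +0.54 V, with n = 2 electrons in the balanced equation.
The reaction quotient is [Ce³⁺(aq)]^2 / ([Ce⁴⁺(aq)]^2·[Br⁻(aq)]^2) = 7.74×10^3; by Nernst, E = +0.54 − (0.0592/2)(3.889) = +0.4249 V.
Then ΔG = −nFE = −2 × 96485 × +0.4249 J/mol = −82.0 kJ/mol.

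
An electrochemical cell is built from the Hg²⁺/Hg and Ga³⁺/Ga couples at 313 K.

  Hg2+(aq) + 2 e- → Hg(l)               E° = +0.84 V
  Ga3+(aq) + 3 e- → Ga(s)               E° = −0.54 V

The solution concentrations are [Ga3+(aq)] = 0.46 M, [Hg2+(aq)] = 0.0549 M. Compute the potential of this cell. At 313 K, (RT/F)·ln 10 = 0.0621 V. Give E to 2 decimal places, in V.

+1.35 V

The Hg²⁺/Hg couple has the more positive E°, so it is the cathode; Ga³⁺/Ga is the anode.
E°cell = +0.84 − (−0.54) = +1.38 V, with n = 6 electrons transferred.
The balanced reaction is 3 Hg2+(aq) + 2 Ga(s) → 3 Hg(l) + 2 Ga3+(aq), so Q = [Ga3+(aq)]^2 / [Hg2+(aq)]^3 = 1.28×10^3 and log Q = 3.107.
E = E° − (0.0621/n)·log Q = +1.38 − (0.0621/6)(3.107) = +1.35 V.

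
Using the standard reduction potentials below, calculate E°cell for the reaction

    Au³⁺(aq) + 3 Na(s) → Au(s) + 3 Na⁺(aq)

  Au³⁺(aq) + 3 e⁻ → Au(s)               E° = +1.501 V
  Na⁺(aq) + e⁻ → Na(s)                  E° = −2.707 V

+4.208 V

In the reaction as written, Au³⁺(aq) is reduced (cathode) and Na⁺(aq) is produced by oxidation at the anode.
E°cell = E°(cathode) − E°(anode) = +1.501 − (−2.707) = +4.208 V.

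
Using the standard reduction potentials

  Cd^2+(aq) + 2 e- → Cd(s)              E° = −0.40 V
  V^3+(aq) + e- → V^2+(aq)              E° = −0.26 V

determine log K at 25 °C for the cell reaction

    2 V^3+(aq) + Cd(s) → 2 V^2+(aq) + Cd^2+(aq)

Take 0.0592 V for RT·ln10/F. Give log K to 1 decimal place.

The V³⁺/V²⁺ couple is reduced (cathode); E°cell = −0.26 − (−0.40) = +0.14 V with n = 2.
At equilibrium E = 0, so log K = nE°cell / 0.0592 = (2)(+0.14) / 0.0592 = 4.7.

log K = 4.7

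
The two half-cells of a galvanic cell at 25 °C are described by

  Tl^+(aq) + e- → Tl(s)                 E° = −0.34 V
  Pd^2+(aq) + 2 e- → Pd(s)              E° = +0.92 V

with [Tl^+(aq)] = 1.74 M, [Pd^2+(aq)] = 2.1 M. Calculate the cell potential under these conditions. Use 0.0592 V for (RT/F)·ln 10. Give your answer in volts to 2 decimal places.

+1.26 V

Since E°(Pd²⁺/Pd) > E°(Tl⁺/Tl), Pd²⁺/Pd serves as the cathode.
E°cell = +0.92 − (−0.34) = +1.26 V, with n = 2 electrons transferred.
The balanced reaction is Pd^2+(aq) + 2 Tl(s) → Pd(s) + 2 Tl^+(aq), so Q = [Tl^+(aq)]^2 / [Pd^2+(aq)] = 1.44 and log Q = 0.159.
By the Nernst equation, E = +1.26 − (0.0592/2)·(0.159) = +1.26 V.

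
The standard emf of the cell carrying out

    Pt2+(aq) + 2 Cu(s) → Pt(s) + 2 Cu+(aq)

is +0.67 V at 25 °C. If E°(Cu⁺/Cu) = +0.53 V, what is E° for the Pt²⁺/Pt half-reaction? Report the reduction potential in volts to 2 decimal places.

In the reaction as written the Pt²⁺/Pt couple is reduced (cathode) and Cu⁺/Cu is oxidized (anode), so E°cell = E°(Pt²⁺/Pt) − E°(Cu⁺/Cu).
E°(Pt²⁺/Pt) = E°cell + E°(anode) = +0.67 + (+0.53) = +1.20 V.

+1.20 V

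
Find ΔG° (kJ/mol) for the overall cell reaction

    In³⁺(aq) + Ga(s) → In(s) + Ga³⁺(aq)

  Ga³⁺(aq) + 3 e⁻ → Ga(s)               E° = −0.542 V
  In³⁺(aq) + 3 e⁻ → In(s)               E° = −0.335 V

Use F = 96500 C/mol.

In the reaction as written In³⁺(aq) is reduced, so the In³⁺/In couple is the cathode and Ga³⁺/Ga is the anode.
E°cell = −0.335 − (−0.542) = +0.207 V; balancing electrons gives n = 3.
ΔG° = −nFE°cell = −(3)(96500)(+0.207) J/mol = −59.9 kJ/mol.

−59.9 kJ/mol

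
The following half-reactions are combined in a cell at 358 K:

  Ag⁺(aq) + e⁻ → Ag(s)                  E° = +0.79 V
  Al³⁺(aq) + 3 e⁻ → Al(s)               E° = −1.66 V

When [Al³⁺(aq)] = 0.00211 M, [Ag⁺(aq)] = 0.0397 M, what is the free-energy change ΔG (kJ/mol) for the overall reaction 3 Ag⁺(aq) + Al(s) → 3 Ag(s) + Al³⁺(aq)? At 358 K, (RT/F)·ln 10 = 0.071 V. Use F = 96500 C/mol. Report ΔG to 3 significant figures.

The standard cell potential is +0.79 − (−1.66) = +2.45 V, with n = 3 electrons in the balanced equation.
Here Q = [Al³⁺(aq)] / [Ag⁺(aq)]^3 = 33.7 (log Q = 1.528), giving E = +2.45 − (0.071/3)·(1.528) = +2.4138 V.
ΔG = −nFE = −(3)(96500)(+2.4138) J/mol = −699 kJ/mol.

−699 kJ/mol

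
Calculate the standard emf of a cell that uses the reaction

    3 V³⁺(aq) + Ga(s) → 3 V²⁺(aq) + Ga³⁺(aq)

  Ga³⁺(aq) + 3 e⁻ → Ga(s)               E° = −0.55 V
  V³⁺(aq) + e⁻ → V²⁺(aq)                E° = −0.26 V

+0.29 V

V³⁺(aq) gains electrons, so the V³⁺/V²⁺ couple is the cathode; the Ga³⁺/Ga couple is the anode.
E°cell = E°(cathode) − E°(anode) = −0.26 − (−0.55) = +0.29 V.
The positive value indicates the reaction is spontaneous as written.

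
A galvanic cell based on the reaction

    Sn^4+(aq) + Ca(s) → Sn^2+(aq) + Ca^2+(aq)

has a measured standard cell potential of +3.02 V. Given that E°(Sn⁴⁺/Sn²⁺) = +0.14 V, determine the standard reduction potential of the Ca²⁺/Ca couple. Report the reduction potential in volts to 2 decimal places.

In the reaction as written the Sn⁴⁺/Sn²⁺ couple is reduced (cathode) and Ca²⁺/Ca is oxidized (anode), so E°cell = E°(Sn⁴⁺/Sn²⁺) − E°(Ca²⁺/Ca).
E°(Ca²⁺/Ca) = E°(cathode) − E°cell = +0.14 − (+3.02) = −2.88 V.

−2.88 V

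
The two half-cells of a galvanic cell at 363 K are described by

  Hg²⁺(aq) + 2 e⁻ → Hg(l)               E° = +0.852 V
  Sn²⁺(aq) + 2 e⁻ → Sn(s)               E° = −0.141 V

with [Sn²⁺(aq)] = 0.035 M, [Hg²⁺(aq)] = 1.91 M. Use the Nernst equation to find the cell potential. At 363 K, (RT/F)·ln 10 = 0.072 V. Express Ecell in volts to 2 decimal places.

The Hg²⁺/Hg couple has the more positive E°, so it is the cathode; Sn²⁺/Sn is the anode.
The standard potential is +0.852 − (−0.141) = +0.993 V and the balanced reaction transfers n = 2 electrons.
Balancing gives Hg²⁺(aq) + Sn(s) → Hg(l) + Sn²⁺(aq); hence Q = [Sn²⁺(aq)] / [Hg²⁺(aq)] = 0.0183 (log Q = −1.737).
Applying E = E° − (RT ln10/nF)·log Q gives +0.993 − (0.072/2)(−1.737) = +1.06 V.

+1.06 V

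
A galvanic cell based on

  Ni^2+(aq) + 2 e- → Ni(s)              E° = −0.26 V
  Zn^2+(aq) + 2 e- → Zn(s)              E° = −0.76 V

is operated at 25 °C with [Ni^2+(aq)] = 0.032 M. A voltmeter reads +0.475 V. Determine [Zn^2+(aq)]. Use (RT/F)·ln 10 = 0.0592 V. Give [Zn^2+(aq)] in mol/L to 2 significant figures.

The Ni²⁺/Ni couple has the larger reduction potential, so it is the cathode: E°cell = −0.26 − (−0.76) = +0.50 V and n = 2.
Since E = E° − (0.0592/n)·log Q, log Q = n(E° − E)/0.0592 = 0.845.
The balanced reaction is Ni^2+(aq) + Zn(s) → Ni(s) + Zn^2+(aq), so Q = [Zn^2+(aq)] / [Ni^2+(aq)].
Isolating [Zn^2+(aq)] in Q = 10^{0.845} yields log [Zn^2+(aq)] = −0.650, i.e. 0.22 M.

0.22 M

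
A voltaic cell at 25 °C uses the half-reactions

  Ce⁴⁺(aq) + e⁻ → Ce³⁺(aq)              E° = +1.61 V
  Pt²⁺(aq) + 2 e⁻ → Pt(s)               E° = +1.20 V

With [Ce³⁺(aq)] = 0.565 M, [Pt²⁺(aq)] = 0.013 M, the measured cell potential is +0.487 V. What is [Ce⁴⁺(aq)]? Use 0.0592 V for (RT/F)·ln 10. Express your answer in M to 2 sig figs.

1.3 M

Ce⁴⁺/Ce³⁺ is the cathode (higher E°); E°cell = +1.61 − (+1.20) = +0.41 V with n = 2.
Since E = E° − (0.0592/n)·log Q, log Q = n(E° − E)/0.0592 = −2.601.
For 2 Ce⁴⁺(aq) + Pt(s) → 2 Ce³⁺(aq) + Pt²⁺(aq), the reaction quotient is Q = ([Ce³⁺(aq)]^2·[Pt²⁺(aq)]) / [Ce⁴⁺(aq)]^2.
Solving for the unknown gives log [Ce⁴⁺(aq)] = 0.110, so [Ce⁴⁺(aq)] ≈ 1.3 M.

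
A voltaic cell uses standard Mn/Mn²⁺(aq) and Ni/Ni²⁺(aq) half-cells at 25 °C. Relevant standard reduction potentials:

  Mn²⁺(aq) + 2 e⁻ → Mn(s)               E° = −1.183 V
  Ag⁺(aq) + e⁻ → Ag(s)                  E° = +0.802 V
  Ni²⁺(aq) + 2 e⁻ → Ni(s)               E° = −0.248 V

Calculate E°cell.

Of the two couples in this cell, the one with the more positive reduction potential is reduced at the cathode: here that is Ni²⁺/Ni (−0.248 V); Mn²⁺/Mn (−1.183 V) is the anode.
E°cell = E°(cathode) − E°(anode) = −0.248 − (−1.183) = +0.935 V.

+0.935 V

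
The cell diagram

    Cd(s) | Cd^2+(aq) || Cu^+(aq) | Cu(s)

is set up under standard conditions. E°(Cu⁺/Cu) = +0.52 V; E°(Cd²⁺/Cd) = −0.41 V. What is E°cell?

By convention the left-hand electrode in cell notation is the anode (oxidation) and the right-hand electrode is the cathode (reduction).
E°cell = E°(right) − E°(left) = +0.52 − (−0.41) = +0.93 V.

+0.93 V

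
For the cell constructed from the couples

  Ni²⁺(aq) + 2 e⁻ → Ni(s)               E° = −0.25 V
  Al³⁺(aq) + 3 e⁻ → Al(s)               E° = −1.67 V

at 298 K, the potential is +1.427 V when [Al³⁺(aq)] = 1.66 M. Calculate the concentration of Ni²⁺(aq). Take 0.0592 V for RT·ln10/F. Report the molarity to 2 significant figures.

2.4 M

The Ni²⁺/Ni couple has the larger reduction potential, so it is the cathode: E°cell = −0.25 − (−1.67) = +1.42 V and n = 6.
Since E = E° − (0.0592/n)·log Q, log Q = n(E° − E)/0.0592 = −0.709.
The balanced reaction is 3 Ni²⁺(aq) + 2 Al(s) → 3 Ni(s) + 2 Al³⁺(aq), so Q = [Al³⁺(aq)]^2 / [Ni²⁺(aq)]^3.
Substituting the known concentrations and solving, log [Ni²⁺(aq)] = 0.383 and [Ni²⁺(aq)] = 2.4 M.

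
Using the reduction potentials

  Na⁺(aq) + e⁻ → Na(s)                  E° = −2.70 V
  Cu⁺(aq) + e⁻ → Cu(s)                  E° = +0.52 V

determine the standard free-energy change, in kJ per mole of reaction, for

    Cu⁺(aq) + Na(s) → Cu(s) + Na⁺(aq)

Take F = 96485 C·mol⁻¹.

In the reaction as written Cu⁺(aq) is reduced, so the Cu⁺/Cu couple is the cathode and Na⁺/Na is the anode.
E°cell = +0.52 − (−2.70) = +3.22 V; balancing electrons gives n = 1.
ΔG° = −nFE°cell = −(1)(96485)(+3.22) J/mol = −311 kJ/mol.

−311 kJ/mol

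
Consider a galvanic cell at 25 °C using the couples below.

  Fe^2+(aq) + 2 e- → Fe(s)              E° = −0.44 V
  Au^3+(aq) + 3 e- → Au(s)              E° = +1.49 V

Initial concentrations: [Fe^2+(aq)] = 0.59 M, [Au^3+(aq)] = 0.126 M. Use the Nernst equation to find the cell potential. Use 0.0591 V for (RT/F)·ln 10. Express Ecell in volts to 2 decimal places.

+1.92 V

Au³⁺/Au is reduced (cathode, E° = +1.49 V) and Fe²⁺/Fe is oxidized (anode).
E°cell = +1.49 − (−0.44) = +1.93 V, with n = 6 electrons transferred.
The balanced reaction is 2 Au^3+(aq) + 3 Fe(s) → 2 Au(s) + 3 Fe^2+(aq), so Q = [Fe^2+(aq)]^3 / [Au^3+(aq)]^2 = 12.9 and log Q = 1.112.
By the Nernst equation, E = +1.93 − (0.0591/6)·(1.112) = +1.92 V.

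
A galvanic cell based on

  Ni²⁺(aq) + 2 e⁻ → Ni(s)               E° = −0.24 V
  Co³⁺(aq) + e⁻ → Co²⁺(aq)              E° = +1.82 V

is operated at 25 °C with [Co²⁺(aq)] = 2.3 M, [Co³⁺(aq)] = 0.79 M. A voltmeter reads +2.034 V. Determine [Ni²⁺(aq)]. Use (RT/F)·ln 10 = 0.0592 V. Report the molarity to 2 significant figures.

Co³⁺/Co²⁺ is the cathode (higher E°); E°cell = +1.82 − (−0.24) = +2.06 V with n = 2.
From the Nernst equation, log Q = n(E° − E)/0.0592 = 2·(+2.06 − (+2.034))/0.0592 = 0.878.
The balanced reaction is 2 Co³⁺(aq) + Ni(s) → 2 Co²⁺(aq) + Ni²⁺(aq), so Q = ([Co²⁺(aq)]^2·[Ni²⁺(aq)]) / [Co³⁺(aq)]^2.
Solving for the unknown gives log [Ni²⁺(aq)] = −0.050, so [Ni²⁺(aq)] ≈ 0.89 M.

0.89 M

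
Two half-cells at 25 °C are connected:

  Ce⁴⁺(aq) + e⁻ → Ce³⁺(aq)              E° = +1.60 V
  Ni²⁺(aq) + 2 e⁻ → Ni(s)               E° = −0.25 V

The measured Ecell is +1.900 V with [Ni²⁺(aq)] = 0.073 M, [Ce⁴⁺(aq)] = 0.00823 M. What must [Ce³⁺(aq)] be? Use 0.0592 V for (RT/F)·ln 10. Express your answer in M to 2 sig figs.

0.0044 M

With Ce⁴⁺/Ce³⁺ at the cathode and Ni²⁺/Ni at the anode, E°cell = +1.60 − (−0.25) = +1.85 V (n = 2).
Since E = E° − (0.0592/n)·log Q, log Q = n(E° − E)/0.0592 = −1.689.
The balanced reaction is 2 Ce⁴⁺(aq) + Ni(s) → 2 Ce³⁺(aq) + Ni²⁺(aq), so Q = ([Ce³⁺(aq)]^2·[Ni²⁺(aq)]) / [Ce⁴⁺(aq)]^2.
Solving for the unknown gives log [Ce³⁺(aq)] = −2.361, so [Ce³⁺(aq)] ≈ 0.0044 M.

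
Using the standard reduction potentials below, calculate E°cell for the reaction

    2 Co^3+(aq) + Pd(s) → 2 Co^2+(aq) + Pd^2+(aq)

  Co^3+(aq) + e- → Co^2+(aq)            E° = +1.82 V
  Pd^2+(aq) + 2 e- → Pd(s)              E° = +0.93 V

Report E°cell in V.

Co^3+(aq) gains electrons, so the Co³⁺/Co²⁺ couple is the cathode; the Pd²⁺/Pd couple is the anode.
E°cell = E°(cathode) − E°(anode) = +1.82 − (+0.93) = +0.89 V.

+0.89 V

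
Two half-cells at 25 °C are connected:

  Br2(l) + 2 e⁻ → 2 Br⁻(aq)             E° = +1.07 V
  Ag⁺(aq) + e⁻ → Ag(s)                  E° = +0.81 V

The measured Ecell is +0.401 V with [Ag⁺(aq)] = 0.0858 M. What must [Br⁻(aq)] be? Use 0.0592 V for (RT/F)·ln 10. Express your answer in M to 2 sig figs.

The Br₂/Br⁻ couple has the larger reduction potential, so it is the cathode: E°cell = +1.07 − (+0.81) = +0.26 V and n = 2.
Since E = E° − (0.0592/n)·log Q, log Q = n(E° − E)/0.0592 = −4.764.
Balancing electrons gives Br2(l) + 2 Ag(s) → 2 Br⁻(aq) + 2 Ag⁺(aq); thus Q = [Br⁻(aq)]^2·[Ag⁺(aq)]^2.
Substituting the known concentrations and solving, log [Br⁻(aq)] = −1.315 and [Br⁻(aq)] = 0.048 M.

0.048 M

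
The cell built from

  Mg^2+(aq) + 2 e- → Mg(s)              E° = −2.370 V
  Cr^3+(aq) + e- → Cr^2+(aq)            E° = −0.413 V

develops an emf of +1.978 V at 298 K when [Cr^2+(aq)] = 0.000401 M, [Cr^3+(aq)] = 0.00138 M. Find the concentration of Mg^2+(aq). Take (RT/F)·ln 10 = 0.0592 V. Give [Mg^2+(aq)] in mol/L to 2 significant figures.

2.3 M

The Cr³⁺/Cr²⁺ couple has the larger reduction potential, so it is the cathode: E°cell = −0.413 − (−2.370) = +1.957 V and n = 2.
From the Nernst equation, log Q = n(E° − E)/0.0592 = 2·(+1.957 − (+1.978))/0.0592 = −0.709.
The balanced reaction is 2 Cr^3+(aq) + Mg(s) → 2 Cr^2+(aq) + Mg^2+(aq), so Q = ([Cr^2+(aq)]^2·[Mg^2+(aq)]) / [Cr^3+(aq)]^2.
Substituting the known concentrations and solving, log [Mg^2+(aq)] = 0.364 and [Mg^2+(aq)] = 2.3 M.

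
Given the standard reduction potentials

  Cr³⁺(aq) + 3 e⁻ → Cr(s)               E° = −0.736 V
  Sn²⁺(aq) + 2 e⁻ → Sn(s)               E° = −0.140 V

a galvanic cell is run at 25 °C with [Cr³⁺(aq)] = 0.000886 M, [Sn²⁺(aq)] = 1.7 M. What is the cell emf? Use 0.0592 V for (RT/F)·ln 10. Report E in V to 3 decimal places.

The Sn²⁺/Sn couple has the more positive E°, so it is the cathode; Cr³⁺/Cr is the anode.
The standard potential is −0.140 − (−0.736) = +0.596 V and the balanced reaction transfers n = 6 electrons.
For the overall reaction 3 Sn²⁺(aq) + 2 Cr(s) → 3 Sn(s) + 2 Cr³⁺(aq), Q = [Cr³⁺(aq)]^2 / [Sn²⁺(aq)]^3 = 1.6×10^−7, giving log Q = −6.796.
E = E° − (0.0592/n)·log Q = +0.596 − (0.0592/6)(−6.796) = +0.663 V.

+0.663 V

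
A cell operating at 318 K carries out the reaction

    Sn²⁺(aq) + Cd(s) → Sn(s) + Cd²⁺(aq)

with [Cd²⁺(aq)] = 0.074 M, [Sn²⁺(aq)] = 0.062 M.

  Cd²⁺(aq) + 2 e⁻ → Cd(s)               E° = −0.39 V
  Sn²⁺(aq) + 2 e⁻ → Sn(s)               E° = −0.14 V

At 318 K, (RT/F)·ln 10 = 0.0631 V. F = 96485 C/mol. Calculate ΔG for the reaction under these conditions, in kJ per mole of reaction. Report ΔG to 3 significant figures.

The standard cell potential is −0.14 − (−0.39) = +0.25 V, with n = 2 electrons in the balanced equation.
Q = [Cd²⁺(aq)] / [Sn²⁺(aq)] = 1.19, so log Q = 0.077 and E = +0.25 − (0.0631/2)(0.077) = +0.2476 V.
Then ΔG = −nFE = −2 × 96485 × +0.2476 J/mol = −47.8 kJ/mol.

−47.8 kJ/mol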